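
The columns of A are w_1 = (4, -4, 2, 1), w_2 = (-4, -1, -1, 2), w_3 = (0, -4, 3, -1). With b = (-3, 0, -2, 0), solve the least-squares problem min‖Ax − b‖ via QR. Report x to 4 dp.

x = (-0.2886, 0.4799, 0.0208)

w_1 = (4, -4, 2, 1); ‖w_1‖ = 6.0828, so e_1 = (0.6576, -0.6576, 0.3288, 0.1644).
e_1·w_2 = 0.6576·(-4) + (-0.6576)·(-1) + 0.3288·(-1) + 0.1644·2 = -1.9728.
u_2 = w_2 + 1.9728·e_1 = (-2.7027, -2.2973, -0.3514, 2.3243).
‖u_2‖ = 4.2554, so e_2 = (-0.6351, -0.5399, -0.0826, 0.5462).
e_1·w_3 = 0.6576·0 + (-0.6576)·(-4) + 0.3288·3 + 0.1644·(-1) = 3.4524; e_2·w_3 = (-0.6351)·0 + (-0.5399)·(-4) + (-0.0826)·3 + 0.5462·(-1) = 1.3655.
u_3 = w_3 − 3.4524·e_1 − 1.3655·e_2 = (-1.4030, -0.9925, 1.9776, -2.3134).
‖u_3‖ = 3.4952, so e_3 = (-0.4014, -0.2840, 0.5658, -0.6619).
Qᵀb = (-2.6304, 2.0705, 0.0726).
Back-substitute: x_3 = 0.0726/3.4952 = 0.0208.
x_2 = (2.0705 − 1.3655·0.0208)/4.2554 = 0.4799.
x_1 = (-2.6304 + 1.9728·0.4799 − 3.4524·0.0208)/6.0828 = -0.2886.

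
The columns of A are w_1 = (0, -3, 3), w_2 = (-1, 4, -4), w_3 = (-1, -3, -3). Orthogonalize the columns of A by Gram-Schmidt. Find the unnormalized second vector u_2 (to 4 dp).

w_1 = (0, -3, 3); ‖w_1‖ = 4.2426, so q_1 = (0.0000, -0.7071, 0.7071).
q_1·w_2 = 0.0000·(-1) + (-0.7071)·4 + 0.7071·(-4) = -5.6569.
u_2 = w_2 + 5.6569·q_1 = (-1.0000, 0.0000, 0.0000).

u_2 = (-1.0000, 0.0000, 0.0000)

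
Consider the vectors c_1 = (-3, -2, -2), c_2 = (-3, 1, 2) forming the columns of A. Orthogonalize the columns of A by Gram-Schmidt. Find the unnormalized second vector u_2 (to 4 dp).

c_1 = (-3, -2, -2); ‖c_1‖ = 4.1231, so q_1 = (-0.7276, -0.4851, -0.4851).
q_1·c_2 = (-0.7276)·(-3) + (-0.4851)·1 + (-0.4851)·2 = 0.7276.
u_2 = c_2 − 0.7276·q_1 = (-2.4706, 1.3529, 2.3529).

u_2 = (-2.4706, 1.3529, 2.3529)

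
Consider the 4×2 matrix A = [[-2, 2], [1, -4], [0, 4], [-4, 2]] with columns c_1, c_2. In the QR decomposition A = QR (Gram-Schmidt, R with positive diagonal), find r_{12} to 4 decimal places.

r_{12} = -3.4915

c_1 = (-2, 1, 0, -4); ‖c_1‖ = 4.5826, so q_1 = (-0.4364, 0.2182, 0.0000, -0.8729).
r_{12} = q_1·c_2 = -3.4915.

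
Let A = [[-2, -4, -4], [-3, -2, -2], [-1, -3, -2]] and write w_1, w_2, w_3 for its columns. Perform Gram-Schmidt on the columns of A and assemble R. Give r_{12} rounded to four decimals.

r_{12} = 4.5434

w_1 = (-2, -3, -1); ‖w_1‖ = 3.7417, so e_1 = (-0.5345, -0.8018, -0.2673).
r_{12} = e_1·w_2 = 4.5434.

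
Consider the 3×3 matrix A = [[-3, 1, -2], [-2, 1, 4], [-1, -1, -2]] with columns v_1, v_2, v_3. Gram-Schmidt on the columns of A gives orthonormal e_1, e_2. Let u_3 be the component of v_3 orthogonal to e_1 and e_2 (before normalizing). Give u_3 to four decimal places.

u_3 = (-2.3077, 3.0769, 0.7692)

v_1 = (-3, -2, -1); ‖v_1‖ = 3.7417, so e_1 = (-0.8018, -0.5345, -0.2673).
e_1·v_2 = (-0.8018)·1 + (-0.5345)·1 + (-0.2673)·(-1) = -1.0690.
u_2 = v_2 + 1.0690·e_1 = (0.1429, 0.4286, -1.2857).
‖u_2‖ = 1.3628, so e_2 = (0.1048, 0.3145, -0.9435).
e_1·v_3 = (-0.8018)·(-2) + (-0.5345)·4 + (-0.2673)·(-2) = 0.0000; e_2·v_3 = 0.1048·(-2) + 0.3145·4 + (-0.9435)·(-2) = 2.9352.
u_3 = v_3 + 0.0000·e_1 − 2.9352·e_2 = (-2.3077, 3.0769, 0.7692).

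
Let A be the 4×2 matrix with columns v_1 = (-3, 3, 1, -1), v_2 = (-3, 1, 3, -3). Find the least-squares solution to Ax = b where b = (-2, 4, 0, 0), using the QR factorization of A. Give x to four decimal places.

x = (1.3729, -0.5254)

v_1 = (-3, 3, 1, -1); ‖v_1‖ = 4.4721, so e_1 = (-0.6708, 0.6708, 0.2236, -0.2236).
e_1·v_2 = (-0.6708)·(-3) + 0.6708·1 + 0.2236·3 + (-0.2236)·(-3) = 4.0249.
u_2 = v_2 − 4.0249·e_1 = (-0.3000, -1.7000, 2.1000, -2.1000).
‖u_2‖ = 3.4351, so e_2 = (-0.0873, -0.4949, 0.6113, -0.6113).
Qᵀb = (4.0249, -1.8049).
Back-substitute: x_2 = -1.8049/3.4351 = -0.5254.
x_1 = (4.0249 − 4.0249·(-0.5254))/4.4721 = 1.3729.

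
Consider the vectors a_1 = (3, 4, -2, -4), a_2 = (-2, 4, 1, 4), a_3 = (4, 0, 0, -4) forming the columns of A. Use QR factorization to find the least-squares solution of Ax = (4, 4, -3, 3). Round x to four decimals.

e_1 = a_1/‖a_1‖ = (3, 4, -2, -4)/6.7082 = (0.4472, 0.5963, -0.2981, -0.5963).
r_{12} = e_1·a_2 = -1.1926.
u_2 = a_2 + 1.1926·e_1 = (-1.4667, 4.7111, 0.6444, 3.2889).
‖u_2‖ = 5.9647, so e_2 = (-0.2459, 0.7898, 0.1080, 0.5514).
r_{13} = e_1·a_3 = 4.1740; r_{23} = e_2·a_3 = -3.1891.
u_3 = a_3 − 4.1740·e_1 + 3.1891·e_2 = (1.3492, 0.0300, 1.5890, 0.2473).
‖u_3‖ = 2.0993, so e_3 = (0.6427, 0.0143, 0.7569, 0.1178).
Qᵀb = (3.2796, 3.5058, 0.7105).
Back-substitute: x_3 = 0.7105/2.0993 = 0.3384.
x_2 = (3.5058 + 3.1891·0.3384)/5.9647 = 0.7687.
x_1 = (3.2796 + 1.1926·0.7687 − 4.1740·0.3384)/6.7082 = 0.4150.

x = (0.4150, 0.7687, 0.3384)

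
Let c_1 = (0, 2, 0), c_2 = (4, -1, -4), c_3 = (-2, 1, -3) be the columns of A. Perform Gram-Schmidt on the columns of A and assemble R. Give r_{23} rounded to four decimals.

c_1 = (0, 2, 0); ‖c_1‖ = 2.0000, so e_1 = (0.0000, 1.0000, 0.0000).
e_1·c_2 = 0.0000·4 + 1.0000·(-1) + 0.0000·(-4) = -1.0000.
u_2 = c_2 + 1.0000·e_1 = (4.0000, 0.0000, -4.0000).
‖u_2‖ = 5.6569, so e_2 = (0.7071, 0.0000, -0.7071).
r_{23} = e_2·c_3 = 0.7071.

r_{23} = 0.7071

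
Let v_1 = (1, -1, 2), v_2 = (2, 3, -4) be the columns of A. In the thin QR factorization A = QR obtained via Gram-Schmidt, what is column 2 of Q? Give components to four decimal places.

q_2 = (0.8890, 0.3810, -0.2540)

q_1 = v_1/‖v_1‖ = (1, -1, 2)/2.4495 = (0.4082, -0.4082, 0.8165).
r_{12} = q_1·v_2 = -3.6742.
u_2 = v_2 + 3.6742·q_1 = (3.5000, 1.5000, -1.0000).
‖u_2‖ = 3.9370, so q_2 = (0.8890, 0.3810, -0.2540).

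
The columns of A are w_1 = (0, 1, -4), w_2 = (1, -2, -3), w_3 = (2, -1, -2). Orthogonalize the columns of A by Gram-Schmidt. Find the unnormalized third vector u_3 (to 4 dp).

u_3 = (1.2754, 0.4638, 0.1159)

q_1 = w_1/‖w_1‖ = (0, 1, -4)/4.1231 = (0.0000, 0.2425, -0.9701).
r_{12} = q_1·w_2 = 2.4254.
u_2 = w_2 − 2.4254·q_1 = (1.0000, -2.5882, -0.6471).
‖u_2‖ = 2.8491, so q_2 = (0.3510, -0.9084, -0.2271).
r_{13} = q_1·w_3 = 1.6977; r_{23} = q_2·w_3 = 2.0646.
u_3 = w_3 − 1.6977·q_1 − 2.0646·q_2 = (1.2754, 0.4638, 0.1159).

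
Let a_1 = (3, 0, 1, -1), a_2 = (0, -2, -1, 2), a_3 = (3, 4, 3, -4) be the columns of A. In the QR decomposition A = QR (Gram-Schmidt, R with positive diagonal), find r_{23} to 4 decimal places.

a_1 = (3, 0, 1, -1); ‖a_1‖ = 3.3166, so e_1 = (0.9045, 0.0000, 0.3015, -0.3015).
e_1·a_2 = 0.9045·0 + 0.0000·(-2) + 0.3015·(-1) + (-0.3015)·2 = -0.9045.
u_2 = a_2 + 0.9045·e_1 = (0.8182, -2.0000, -0.7273, 1.7273).
‖u_2‖ = 2.8604, so e_2 = (0.2860, -0.6992, -0.2543, 0.6039).
r_{23} = e_2·a_3 = -5.1169.

r_{23} = -5.1169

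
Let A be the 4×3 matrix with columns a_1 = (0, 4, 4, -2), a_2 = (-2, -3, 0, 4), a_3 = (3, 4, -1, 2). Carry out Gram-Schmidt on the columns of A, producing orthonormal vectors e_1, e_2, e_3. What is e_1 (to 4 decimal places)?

e_1 = (0.0000, 0.6667, 0.6667, -0.3333)

e_1 = a_1/‖a_1‖ = (0, 4, 4, -2)/6.0000 = (0.0000, 0.6667, 0.6667, -0.3333).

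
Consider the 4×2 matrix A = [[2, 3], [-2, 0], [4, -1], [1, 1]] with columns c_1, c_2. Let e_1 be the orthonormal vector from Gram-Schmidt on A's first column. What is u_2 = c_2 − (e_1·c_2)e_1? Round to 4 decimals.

u_2 = (2.7600, 0.2400, -1.4800, 0.8800)

c_1 = (2, -2, 4, 1); ‖c_1‖ = 5.0000, so e_1 = (0.4000, -0.4000, 0.8000, 0.2000).
e_1·c_2 = 0.4000·3 + (-0.4000)·0 + 0.8000·(-1) + 0.2000·1 = 0.6000.
u_2 = c_2 − 0.6000·e_1 = (2.7600, 0.2400, -1.4800, 0.8800).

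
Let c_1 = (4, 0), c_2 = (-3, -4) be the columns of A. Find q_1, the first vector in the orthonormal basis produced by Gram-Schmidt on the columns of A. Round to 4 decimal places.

c_1 = (4, 0); ‖c_1‖ = 4.0000, so q_1 = (1.0000, 0.0000).

q_1 = (1.0000, 0.0000)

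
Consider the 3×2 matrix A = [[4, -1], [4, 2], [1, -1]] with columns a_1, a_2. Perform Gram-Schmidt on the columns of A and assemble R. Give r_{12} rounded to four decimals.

a_1 = (4, 4, 1); ‖a_1‖ = 5.7446, so e_1 = (0.6963, 0.6963, 0.1741).
r_{12} = e_1·a_2 = 0.5222.

r_{12} = 0.5222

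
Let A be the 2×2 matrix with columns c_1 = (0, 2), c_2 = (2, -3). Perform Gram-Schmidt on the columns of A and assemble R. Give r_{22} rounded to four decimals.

r_{22} = 2.0000

c_1 = (0, 2); ‖c_1‖ = 2.0000, so e_1 = (0.0000, 1.0000).
e_1·c_2 = 0.0000·2 + 1.0000·(-3) = -3.0000.
u_2 = c_2 + 3.0000·e_1 = (2.0000, 0.0000).
r_{22} = ‖u_2‖ = 2.0000.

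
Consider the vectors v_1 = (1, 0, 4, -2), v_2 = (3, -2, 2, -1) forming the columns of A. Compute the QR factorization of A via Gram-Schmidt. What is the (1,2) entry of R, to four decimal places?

v_1 = (1, 0, 4, -2); ‖v_1‖ = 4.5826, so e_1 = (0.2182, 0.0000, 0.8729, -0.4364).
r_{12} = e_1·v_2 = 2.8368.

r_{12} = 2.8368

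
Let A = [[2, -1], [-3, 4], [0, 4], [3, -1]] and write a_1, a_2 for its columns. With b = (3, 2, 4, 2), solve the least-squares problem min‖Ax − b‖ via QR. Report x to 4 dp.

a_1 = (2, -3, 0, 3); ‖a_1‖ = 4.6904, so e_1 = (0.4264, -0.6396, 0.0000, 0.6396).
e_1·a_2 = 0.4264·(-1) + (-0.6396)·4 + 0.0000·4 + 0.6396·(-1) = -3.6244.
u_2 = a_2 + 3.6244·e_1 = (0.5455, 1.6818, 4.0000, 1.3182).
‖u_2‖ = 4.5677, so e_2 = (0.1194, 0.3682, 0.8757, 0.2886).
Qᵀb = (1.2792, 5.1747).
Back-substitute: x_2 = 5.1747/4.5677 = 1.1329.
x_1 = (1.2792 + 3.6244·1.1329)/4.6904 = 1.1481.

x = (1.1481, 1.1329)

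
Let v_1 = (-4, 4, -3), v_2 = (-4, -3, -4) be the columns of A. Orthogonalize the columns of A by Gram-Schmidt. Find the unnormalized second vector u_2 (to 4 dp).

u_2 = (-2.4390, -4.5610, -2.8293)

v_1 = (-4, 4, -3); ‖v_1‖ = 6.4031, so q_1 = (-0.6247, 0.6247, -0.4685).
q_1·v_2 = (-0.6247)·(-4) + 0.6247·(-3) + (-0.4685)·(-4) = 2.4988.
u_2 = v_2 − 2.4988·q_1 = (-2.4390, -4.5610, -2.8293).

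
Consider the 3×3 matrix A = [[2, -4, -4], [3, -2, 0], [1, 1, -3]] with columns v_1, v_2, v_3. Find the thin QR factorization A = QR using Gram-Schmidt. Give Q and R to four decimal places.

v_1 = (2, 3, 1); ‖v_1‖ = 3.7417, so e_1 = (0.5345, 0.8018, 0.2673).
e_1·v_2 = 0.5345·(-4) + 0.8018·(-2) + 0.2673·1 = -3.4744.
u_2 = v_2 + 3.4744·e_1 = (-2.1429, 0.7857, 1.9286).
‖u_2‖ = 2.9881, so e_2 = (-0.7171, 0.2630, 0.6454).
e_1·v_3 = 0.5345·(-4) + 0.8018·0 + 0.2673·(-3) = -2.9399; e_2·v_3 = (-0.7171)·(-4) + 0.2630·0 + 0.6454·(-3) = 0.9323.
u_3 = v_3 + 2.9399·e_1 − 0.9323·e_2 = (-1.7600, 2.1120, -2.8160).
‖u_3‖ = 3.9355, so e_3 = (-0.4472, 0.5367, -0.7155).

Q = [[0.5345, -0.7171, -0.4472], [0.8018, 0.2630, 0.5367], [0.2673, 0.6454, -0.7155]], R = [[3.7417, -3.4744, -2.9399], [0.0000, 2.9881, 0.9323], [0.0000, 0.0000, 3.9355]]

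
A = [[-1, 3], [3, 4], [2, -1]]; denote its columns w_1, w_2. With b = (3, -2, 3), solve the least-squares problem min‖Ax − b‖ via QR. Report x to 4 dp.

x = (-0.2032, -0.0222)

q_1 = w_1/‖w_1‖ = (-1, 3, 2)/3.7417 = (-0.2673, 0.8018, 0.5345).
r_{12} = q_1·w_2 = 1.8708.
u_2 = w_2 − 1.8708·q_1 = (3.5000, 2.5000, -2.0000).
‖u_2‖ = 4.7434, so q_2 = (0.7379, 0.5270, -0.4216).
Qᵀb = (-0.8018, -0.1054).
Back-substitute: x_2 = -0.1054/4.7434 = -0.0222.
x_1 = (-0.8018 − 1.8708·(-0.0222))/3.7417 = -0.2032.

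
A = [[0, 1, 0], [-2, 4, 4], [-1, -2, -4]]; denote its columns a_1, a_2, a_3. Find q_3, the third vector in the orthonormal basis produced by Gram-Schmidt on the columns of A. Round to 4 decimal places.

a_1 = (0, -2, -1); ‖a_1‖ = 2.2361, so q_1 = (0.0000, -0.8944, -0.4472).
q_1·a_2 = 0.0000·1 + (-0.8944)·4 + (-0.4472)·(-2) = -2.6833.
u_2 = a_2 + 2.6833·q_1 = (1.0000, 1.6000, -3.2000).
‖u_2‖ = 3.7148, so q_2 = (0.2692, 0.4307, -0.8614).
q_1·a_3 = 0.0000·0 + (-0.8944)·4 + (-0.4472)·(-4) = -1.7889; q_2·a_3 = 0.2692·0 + 0.4307·4 + (-0.8614)·(-4) = 5.1685.
u_3 = a_3 + 1.7889·q_1 − 5.1685·q_2 = (-1.3913, 0.1739, -0.3478).
‖u_3‖ = 1.4446, so q_3 = (-0.9631, 0.1204, -0.2408).

q_3 = (-0.9631, 0.1204, -0.2408)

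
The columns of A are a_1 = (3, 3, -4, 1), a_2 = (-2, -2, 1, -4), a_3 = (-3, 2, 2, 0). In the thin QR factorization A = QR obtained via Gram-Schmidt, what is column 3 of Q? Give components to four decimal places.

e_3 = (-0.5804, 0.7980, 0.1451, -0.0725)

a_1 = (3, 3, -4, 1); ‖a_1‖ = 5.9161, so e_1 = (0.5071, 0.5071, -0.6761, 0.1690).
e_1·a_2 = 0.5071·(-2) + 0.5071·(-2) + (-0.6761)·1 + 0.1690·(-4) = -3.3806.
u_2 = a_2 + 3.3806·e_1 = (-0.2857, -0.2857, -1.2857, -3.4286).
‖u_2‖ = 3.6839, so e_2 = (-0.0776, -0.0776, -0.3490, -0.9307).
e_1·a_3 = 0.5071·(-3) + 0.5071·2 + (-0.6761)·2 + 0.1690·0 = -1.8593; e_2·a_3 = (-0.0776)·(-3) + (-0.0776)·2 + (-0.3490)·2 + (-0.9307)·0 = -0.6205.
u_3 = a_3 + 1.8593·e_1 + 0.6205·e_2 = (-2.1053, 2.8947, 0.5263, -0.2632).
‖u_3‖ = 3.6274, so e_3 = (-0.5804, 0.7980, 0.1451, -0.0725).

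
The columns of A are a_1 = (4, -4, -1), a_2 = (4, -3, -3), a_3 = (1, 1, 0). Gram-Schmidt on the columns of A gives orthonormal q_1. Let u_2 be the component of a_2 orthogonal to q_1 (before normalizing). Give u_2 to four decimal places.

q_1 = a_1/‖a_1‖ = (4, -4, -1)/5.7446 = (0.6963, -0.6963, -0.1741).
r_{12} = q_1·a_2 = 5.3964.
u_2 = a_2 − 5.3964·q_1 = (0.2424, 0.7576, -2.0606).

u_2 = (0.2424, 0.7576, -2.0606)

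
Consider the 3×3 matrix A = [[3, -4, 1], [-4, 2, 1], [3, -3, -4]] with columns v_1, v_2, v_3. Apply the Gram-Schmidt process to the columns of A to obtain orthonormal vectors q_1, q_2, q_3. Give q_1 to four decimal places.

v_1 = (3, -4, 3); ‖v_1‖ = 5.8310, so q_1 = (0.5145, -0.6860, 0.5145).

q_1 = (0.5145, -0.6860, 0.5145)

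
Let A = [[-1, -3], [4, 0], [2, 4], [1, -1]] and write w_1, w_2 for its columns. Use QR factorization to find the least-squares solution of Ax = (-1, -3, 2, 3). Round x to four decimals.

q_1 = w_1/‖w_1‖ = (-1, 4, 2, 1)/4.6904 = (-0.2132, 0.8528, 0.4264, 0.2132).
r_{12} = q_1·w_2 = 2.1320.
u_2 = w_2 − 2.1320·q_1 = (-2.5455, -1.8182, 3.0909, -1.4545).
‖u_2‖ = 4.6319, so q_2 = (-0.5495, -0.3925, 0.6673, -0.3140).
Qᵀb = (-0.8528, 2.1197).
Back-substitute: x_2 = 2.1197/4.6319 = 0.4576.
x_1 = (-0.8528 − 2.1320·0.4576)/4.6904 = -0.3898.

x = (-0.3898, 0.4576)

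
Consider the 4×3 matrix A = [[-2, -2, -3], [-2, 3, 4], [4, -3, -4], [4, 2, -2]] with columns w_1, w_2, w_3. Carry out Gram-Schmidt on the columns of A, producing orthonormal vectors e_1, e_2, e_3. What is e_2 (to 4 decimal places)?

e_2 = (-0.4591, 0.5389, -0.4790, 0.5190)

e_1 = w_1/‖w_1‖ = (-2, -2, 4, 4)/6.3246 = (-0.3162, -0.3162, 0.6325, 0.6325).
r_{12} = e_1·w_2 = -0.9487.
u_2 = w_2 + 0.9487·e_1 = (-2.3000, 2.7000, -2.4000, 2.6000).
‖u_2‖ = 5.0100, so e_2 = (-0.4591, 0.5389, -0.4790, 0.5190).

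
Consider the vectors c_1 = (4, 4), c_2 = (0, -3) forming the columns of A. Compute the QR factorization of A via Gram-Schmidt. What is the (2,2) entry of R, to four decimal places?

r_{22} = 2.1213

q_1 = c_1/‖c_1‖ = (4, 4)/5.6569 = (0.7071, 0.7071).
r_{12} = q_1·c_2 = -2.1213.
u_2 = c_2 + 2.1213·q_1 = (1.5000, -1.5000).
r_{22} = ‖u_2‖ = 2.1213.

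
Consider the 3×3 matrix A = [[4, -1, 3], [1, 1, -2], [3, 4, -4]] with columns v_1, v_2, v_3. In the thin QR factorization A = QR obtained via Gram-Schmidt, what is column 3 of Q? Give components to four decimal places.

v_1 = (4, 1, 3); ‖v_1‖ = 5.0990, so e_1 = (0.7845, 0.1961, 0.5883).
e_1·v_2 = 0.7845·(-1) + 0.1961·1 + 0.5883·4 = 1.7650.
u_2 = v_2 − 1.7650·e_1 = (-2.3846, 0.6538, 2.9615).
‖u_2‖ = 3.8581, so e_2 = (-0.6181, 0.1695, 0.7676).
e_1·v_3 = 0.7845·3 + 0.1961·(-2) + 0.5883·(-4) = -0.3922; e_2·v_3 = (-0.6181)·3 + 0.1695·(-2) + 0.7676·(-4) = -5.2637.
u_3 = v_3 + 0.3922·e_1 + 5.2637·e_2 = (0.0543, -1.0310, 0.2713).
‖u_3‖ = 1.0675, so e_3 = (0.0508, -0.9658, 0.2542).

e_3 = (0.0508, -0.9658, 0.2542)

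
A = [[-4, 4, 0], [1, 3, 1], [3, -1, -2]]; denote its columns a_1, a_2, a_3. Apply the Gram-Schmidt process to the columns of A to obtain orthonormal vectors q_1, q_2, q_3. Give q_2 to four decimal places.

q_1 = a_1/‖a_1‖ = (-4, 1, 3)/5.0990 = (-0.7845, 0.1961, 0.5883).
r_{12} = q_1·a_2 = -3.1379.
u_2 = a_2 + 3.1379·q_1 = (1.5385, 3.6154, 0.8462).
‖u_2‖ = 4.0192, so q_2 = (0.3828, 0.8995, 0.2105).

q_2 = (0.3828, 0.8995, 0.2105)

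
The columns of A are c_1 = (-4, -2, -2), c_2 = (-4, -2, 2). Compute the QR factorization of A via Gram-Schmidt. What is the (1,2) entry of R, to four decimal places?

c_1 = (-4, -2, -2); ‖c_1‖ = 4.8990, so q_1 = (-0.8165, -0.4082, -0.4082).
r_{12} = q_1·c_2 = 3.2660.

r_{12} = 3.2660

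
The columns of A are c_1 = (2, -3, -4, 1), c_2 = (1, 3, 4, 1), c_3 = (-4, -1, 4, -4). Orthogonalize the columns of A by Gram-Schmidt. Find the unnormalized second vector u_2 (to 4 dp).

q_1 = c_1/‖c_1‖ = (2, -3, -4, 1)/5.4772 = (0.3651, -0.5477, -0.7303, 0.1826).
r_{12} = q_1·c_2 = -4.0166.
u_2 = c_2 + 4.0166·q_1 = (2.4667, 0.8000, 1.0667, 1.7333).

u_2 = (2.4667, 0.8000, 1.0667, 1.7333)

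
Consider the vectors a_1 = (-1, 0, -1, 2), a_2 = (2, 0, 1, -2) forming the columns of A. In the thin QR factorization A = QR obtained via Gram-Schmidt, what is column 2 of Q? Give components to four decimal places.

a_1 = (-1, 0, -1, 2); ‖a_1‖ = 2.4495, so q_1 = (-0.4082, 0.0000, -0.4082, 0.8165).
q_1·a_2 = (-0.4082)·2 + 0.0000·0 + (-0.4082)·1 + 0.8165·(-2) = -2.8577.
u_2 = a_2 + 2.8577·q_1 = (0.8333, 0.0000, -0.1667, 0.3333).
‖u_2‖ = 0.9129, so q_2 = (0.9129, 0.0000, -0.1826, 0.3651).

q_2 = (0.9129, 0.0000, -0.1826, 0.3651)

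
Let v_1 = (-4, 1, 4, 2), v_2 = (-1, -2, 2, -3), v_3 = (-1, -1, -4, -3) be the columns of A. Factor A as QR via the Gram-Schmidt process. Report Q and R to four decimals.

v_1 = (-4, 1, 4, 2); ‖v_1‖ = 6.0828, so q_1 = (-0.6576, 0.1644, 0.6576, 0.3288).
q_1·v_2 = (-0.6576)·(-1) + 0.1644·(-2) + 0.6576·2 + 0.3288·(-3) = 0.6576.
u_2 = v_2 − 0.6576·q_1 = (-0.5676, -2.1081, 1.5676, -3.2162).
‖u_2‖ = 4.1914, so q_2 = (-0.1354, -0.5030, 0.3740, -0.7673).
q_1·v_3 = (-0.6576)·(-1) + 0.1644·(-1) + 0.6576·(-4) + 0.3288·(-3) = -3.1236; q_2·v_3 = (-0.1354)·(-1) + (-0.5030)·(-1) + 0.3740·(-4) + (-0.7673)·(-3) = 1.4444.
u_3 = v_3 + 3.1236·q_1 − 1.4444·q_2 = (-2.8585, 0.2400, -2.4862, -0.8646).
‖u_3‖ = 3.8932, so q_3 = (-0.7342, 0.0616, -0.6386, -0.2221).

Q = [[-0.6576, -0.1354, -0.7342], [0.1644, -0.5030, 0.0616], [0.6576, 0.3740, -0.6386], [0.3288, -0.7673, -0.2221]], R = [[6.0828, 0.6576, -3.1236], [0.0000, 4.1914, 1.4444], [0.0000, 0.0000, 3.8932]]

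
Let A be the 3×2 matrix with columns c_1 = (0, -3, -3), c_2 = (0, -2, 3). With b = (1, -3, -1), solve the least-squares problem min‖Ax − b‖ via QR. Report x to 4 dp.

q_1 = c_1/‖c_1‖ = (0, -3, -3)/4.2426 = (0.0000, -0.7071, -0.7071).
r_{12} = q_1·c_2 = -0.7071.
u_2 = c_2 + 0.7071·q_1 = (0.0000, -2.5000, 2.5000).
‖u_2‖ = 3.5355, so q_2 = (0.0000, -0.7071, 0.7071).
Qᵀb = (2.8284, 1.4142).
Back-substitute: x_2 = 1.4142/3.5355 = 0.4000.
x_1 = (2.8284 + 0.7071·0.4000)/4.2426 = 0.7333.

x = (0.7333, 0.4000)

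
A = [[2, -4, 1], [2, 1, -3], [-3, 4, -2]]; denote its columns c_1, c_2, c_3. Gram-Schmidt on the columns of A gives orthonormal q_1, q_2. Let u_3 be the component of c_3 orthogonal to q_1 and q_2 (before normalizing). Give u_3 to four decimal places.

c_1 = (2, 2, -3); ‖c_1‖ = 4.1231, so q_1 = (0.4851, 0.4851, -0.7276).
q_1·c_2 = 0.4851·(-4) + 0.4851·1 + (-0.7276)·4 = -4.3656.
u_2 = c_2 + 4.3656·q_1 = (-1.8824, 3.1176, 0.8235).
‖u_2‖ = 3.7338, so q_2 = (-0.5041, 0.8350, 0.2206).
q_1·c_3 = 0.4851·1 + 0.4851·(-3) + (-0.7276)·(-2) = 0.4851; q_2·c_3 = (-0.5041)·1 + 0.8350·(-3) + 0.2206·(-2) = -3.4502.
u_3 = c_3 − 0.4851·q_1 + 3.4502·q_2 = (-0.9747, -0.3544, -0.8861).

u_3 = (-0.9747, -0.3544, -0.8861)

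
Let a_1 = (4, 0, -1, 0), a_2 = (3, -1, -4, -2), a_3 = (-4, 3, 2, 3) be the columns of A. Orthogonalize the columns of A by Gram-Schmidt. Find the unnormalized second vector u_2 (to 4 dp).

u_2 = (-0.7647, -1.0000, -3.0588, -2.0000)

a_1 = (4, 0, -1, 0); ‖a_1‖ = 4.1231, so e_1 = (0.9701, 0.0000, -0.2425, 0.0000).
e_1·a_2 = 0.9701·3 + 0.0000·(-1) + (-0.2425)·(-4) + 0.0000·(-2) = 3.8806.
u_2 = a_2 − 3.8806·e_1 = (-0.7647, -1.0000, -3.0588, -2.0000).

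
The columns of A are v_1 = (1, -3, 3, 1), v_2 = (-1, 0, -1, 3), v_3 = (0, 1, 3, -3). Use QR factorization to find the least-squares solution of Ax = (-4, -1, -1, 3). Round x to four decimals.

x = (-0.0239, 1.6986, 0.3923)

v_1 = (1, -3, 3, 1); ‖v_1‖ = 4.4721, so q_1 = (0.2236, -0.6708, 0.6708, 0.2236).
q_1·v_2 = 0.2236·(-1) + (-0.6708)·0 + 0.6708·(-1) + 0.2236·3 = -0.2236.
u_2 = v_2 + 0.2236·q_1 = (-0.9500, -0.1500, -0.8500, 3.0500).
‖u_2‖ = 3.3091, so q_2 = (-0.2871, -0.0453, -0.2569, 0.9217).
q_1·v_3 = 0.2236·0 + (-0.6708)·1 + 0.6708·3 + 0.2236·(-3) = 0.6708; q_2·v_3 = (-0.2871)·0 + (-0.0453)·1 + (-0.2569)·3 + 0.9217·(-3) = -3.5811.
u_3 = v_3 − 0.6708·q_1 + 3.5811·q_2 = (-1.1781, 1.2877, 1.6301, 0.1507).
‖u_3‖ = 2.3929, so q_3 = (-0.4923, 0.5381, 0.6812, 0.0630).
Qᵀb = (-0.2236, 4.2157, 0.9388).
Back-substitute: x_3 = 0.9388/2.3929 = 0.3923.
x_2 = (4.2157 + 3.5811·0.3923)/3.3091 = 1.6986.
x_1 = (-0.2236 + 0.2236·1.6986 − 0.6708·0.3923)/4.4721 = -0.0239.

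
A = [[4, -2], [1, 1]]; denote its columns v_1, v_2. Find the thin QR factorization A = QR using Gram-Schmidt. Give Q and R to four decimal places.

Q = [[0.9701, -0.2425], [0.2425, 0.9701]], R = [[4.1231, -1.6977], [0.0000, 1.4552]]

q_1 = v_1/‖v_1‖ = (4, 1)/4.1231 = (0.9701, 0.2425).
r_{12} = q_1·v_2 = -1.6977.
u_2 = v_2 + 1.6977·q_1 = (-0.3529, 1.4118).
‖u_2‖ = 1.4552, so q_2 = (-0.2425, 0.9701).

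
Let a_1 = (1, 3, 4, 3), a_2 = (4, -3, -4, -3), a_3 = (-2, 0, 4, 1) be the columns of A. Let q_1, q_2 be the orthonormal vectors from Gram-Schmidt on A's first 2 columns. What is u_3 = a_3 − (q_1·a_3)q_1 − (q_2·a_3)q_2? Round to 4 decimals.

q_1 = a_1/‖a_1‖ = (1, 3, 4, 3)/5.9161 = (0.1690, 0.5071, 0.6761, 0.5071).
r_{12} = q_1·a_2 = -5.0709.
u_2 = a_2 + 5.0709·q_1 = (4.8571, -0.4286, -0.5714, -0.4286).
‖u_2‖ = 4.9281, so q_2 = (0.9856, -0.0870, -0.1160, -0.0870).
r_{13} = q_1·a_3 = 2.8735; r_{23} = q_2·a_3 = -2.5220.
u_3 = a_3 − 2.8735·q_1 + 2.5220·q_2 = (0.0000, -1.6765, 1.7647, -0.6765).

u_3 = (0.0000, -1.6765, 1.7647, -0.6765)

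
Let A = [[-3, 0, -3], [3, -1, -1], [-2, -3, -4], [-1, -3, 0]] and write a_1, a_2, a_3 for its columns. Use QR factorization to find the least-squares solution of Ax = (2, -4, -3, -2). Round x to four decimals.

q_1 = a_1/‖a_1‖ = (-3, 3, -2, -1)/4.7958 = (-0.6255, 0.6255, -0.4170, -0.2085).
r_{12} = q_1·a_2 = 1.2511.
u_2 = a_2 − 1.2511·q_1 = (0.7826, -1.7826, -2.4783, -2.7391).
‖u_2‖ = 4.1755, so q_2 = (0.1874, -0.4269, -0.5935, -0.6560).
r_{13} = q_1·a_3 = 2.9192; r_{23} = q_2·a_3 = 2.2387.
u_3 = a_3 − 2.9192·q_1 − 2.2387·q_2 = (-1.5935, -1.8703, -1.4539, 2.0773).
‖u_3‖ = 3.5308, so q_3 = (-0.4513, -0.5297, -0.4118, 0.5883).
Qᵀb = (-2.0851, 5.1751, 1.2749).
Back-substitute: x_3 = 1.2749/3.5308 = 0.3611.
x_2 = (5.1751 − 2.2387·0.3611)/4.1755 = 1.0458.
x_1 = (-2.0851 − 1.2511·1.0458 − 2.9192·0.3611)/4.7958 = -0.9274.

x = (-0.9274, 1.0458, 0.3611)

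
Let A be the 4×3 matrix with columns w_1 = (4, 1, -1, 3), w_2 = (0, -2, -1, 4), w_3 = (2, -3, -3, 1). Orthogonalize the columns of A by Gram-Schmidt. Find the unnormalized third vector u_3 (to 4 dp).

u_3 = (1.2108, -2.1659, -2.2870, -1.6547)

w_1 = (4, 1, -1, 3); ‖w_1‖ = 5.1962, so q_1 = (0.7698, 0.1925, -0.1925, 0.5774).
q_1·w_2 = 0.7698·0 + 0.1925·(-2) + (-0.1925)·(-1) + 0.5774·4 = 2.1170.
u_2 = w_2 − 2.1170·q_1 = (-1.6296, -2.4074, -0.5926, 2.7778).
‖u_2‖ = 4.0643, so q_2 = (-0.4010, -0.5923, -0.1458, 0.6835).
q_1·w_3 = 0.7698·2 + 0.1925·(-3) + (-0.1925)·(-3) + 0.5774·1 = 2.1170; q_2·w_3 = (-0.4010)·2 + (-0.5923)·(-3) + (-0.1458)·(-3) + 0.6835·1 = 2.0959.
u_3 = w_3 − 2.1170·q_1 − 2.0959·q_2 = (1.2108, -2.1659, -2.2870, -1.6547).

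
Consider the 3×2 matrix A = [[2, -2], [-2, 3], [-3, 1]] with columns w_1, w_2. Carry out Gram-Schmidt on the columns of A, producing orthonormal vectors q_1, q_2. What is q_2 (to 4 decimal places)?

q_1 = w_1/‖w_1‖ = (2, -2, -3)/4.1231 = (0.4851, -0.4851, -0.7276).
r_{12} = q_1·w_2 = -3.1530.
u_2 = w_2 + 3.1530·q_1 = (-0.4706, 1.4706, -1.2941).
‖u_2‖ = 2.0147, so q_2 = (-0.2336, 0.7299, -0.6424).

q_2 = (-0.2336, 0.7299, -0.6424)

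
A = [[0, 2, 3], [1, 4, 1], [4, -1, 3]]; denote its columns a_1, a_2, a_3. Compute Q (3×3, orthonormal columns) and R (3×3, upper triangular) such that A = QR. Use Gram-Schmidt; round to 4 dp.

Q = [[0.0000, 0.4364, 0.8997], [0.2425, 0.8729, -0.4234], [0.9701, -0.2182, 0.1059]], R = [[4.1231, 0.0000, 3.1530], [0.0000, 4.5826, 1.5275], [0.0000, 0.0000, 2.5934]]

a_1 = (0, 1, 4); ‖a_1‖ = 4.1231, so q_1 = (0.0000, 0.2425, 0.9701).
q_1·a_2 = 0.0000·2 + 0.2425·4 + 0.9701·(-1) = 0.0000.
u_2 = a_2 + 0.0000·q_1 = (2.0000, 4.0000, -1.0000).
‖u_2‖ = 4.5826, so q_2 = (0.4364, 0.8729, -0.2182).
q_1·a_3 = 0.0000·3 + 0.2425·1 + 0.9701·3 = 3.1530; q_2·a_3 = 0.4364·3 + 0.8729·1 + (-0.2182)·3 = 1.5275.
u_3 = a_3 − 3.1530·q_1 − 1.5275·q_2 = (2.3333, -1.0980, 0.2745).
‖u_3‖ = 2.5934, so q_3 = (0.8997, -0.4234, 0.1059).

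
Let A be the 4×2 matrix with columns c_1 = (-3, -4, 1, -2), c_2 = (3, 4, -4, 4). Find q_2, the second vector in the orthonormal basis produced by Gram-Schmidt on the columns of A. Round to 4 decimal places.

q_2 = (-0.2076, -0.2768, -0.8206, 0.4548)

q_1 = c_1/‖c_1‖ = (-3, -4, 1, -2)/5.4772 = (-0.5477, -0.7303, 0.1826, -0.3651).
r_{12} = q_1·c_2 = -6.7552.
u_2 = c_2 + 6.7552·q_1 = (-0.7000, -0.9333, -2.7667, 1.5333).
‖u_2‖ = 3.3714, so q_2 = (-0.2076, -0.2768, -0.8206, 0.4548).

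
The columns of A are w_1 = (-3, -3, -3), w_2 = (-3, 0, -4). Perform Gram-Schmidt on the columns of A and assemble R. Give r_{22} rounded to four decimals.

r_{22} = 2.9439

q_1 = w_1/‖w_1‖ = (-3, -3, -3)/5.1962 = (-0.5774, -0.5774, -0.5774).
r_{12} = q_1·w_2 = 4.0415.
u_2 = w_2 − 4.0415·q_1 = (-0.6667, 2.3333, -1.6667).
r_{22} = ‖u_2‖ = 2.9439.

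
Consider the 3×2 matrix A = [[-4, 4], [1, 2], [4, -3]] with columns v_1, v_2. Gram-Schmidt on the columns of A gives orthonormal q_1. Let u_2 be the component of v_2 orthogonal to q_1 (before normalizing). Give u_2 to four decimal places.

u_2 = (0.8485, 2.7879, 0.1515)

q_1 = v_1/‖v_1‖ = (-4, 1, 4)/5.7446 = (-0.6963, 0.1741, 0.6963).
r_{12} = q_1·v_2 = -4.5260.
u_2 = v_2 + 4.5260·q_1 = (0.8485, 2.7879, 0.1515).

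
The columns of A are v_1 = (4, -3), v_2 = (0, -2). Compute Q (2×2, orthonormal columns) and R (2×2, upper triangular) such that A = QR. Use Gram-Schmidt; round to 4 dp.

Q = [[0.8000, -0.6000], [-0.6000, -0.8000]], R = [[5.0000, 1.2000], [0.0000, 1.6000]]

q_1 = v_1/‖v_1‖ = (4, -3)/5.0000 = (0.8000, -0.6000).
r_{12} = q_1·v_2 = 1.2000.
u_2 = v_2 − 1.2000·q_1 = (-0.9600, -1.2800).
‖u_2‖ = 1.6000, so q_2 = (-0.6000, -0.8000).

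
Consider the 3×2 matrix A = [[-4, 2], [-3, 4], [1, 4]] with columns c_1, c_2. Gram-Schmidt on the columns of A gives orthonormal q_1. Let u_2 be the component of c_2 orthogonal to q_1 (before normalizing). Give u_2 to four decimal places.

u_2 = (-0.4615, 2.1538, 4.6154)

q_1 = c_1/‖c_1‖ = (-4, -3, 1)/5.0990 = (-0.7845, -0.5883, 0.1961).
r_{12} = q_1·c_2 = -3.1379.
u_2 = c_2 + 3.1379·q_1 = (-0.4615, 2.1538, 4.6154).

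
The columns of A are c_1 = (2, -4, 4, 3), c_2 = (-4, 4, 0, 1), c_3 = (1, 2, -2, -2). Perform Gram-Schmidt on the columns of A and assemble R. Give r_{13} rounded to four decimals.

r_{13} = -2.9814

c_1 = (2, -4, 4, 3); ‖c_1‖ = 6.7082, so e_1 = (0.2981, -0.5963, 0.5963, 0.4472).
r_{13} = e_1·c_3 = -2.9814.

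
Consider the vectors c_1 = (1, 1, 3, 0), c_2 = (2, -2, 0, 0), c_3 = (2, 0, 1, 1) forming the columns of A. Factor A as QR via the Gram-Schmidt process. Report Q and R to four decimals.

c_1 = (1, 1, 3, 0); ‖c_1‖ = 3.3166, so q_1 = (0.3015, 0.3015, 0.9045, 0.0000).
q_1·c_2 = 0.3015·2 + 0.3015·(-2) + 0.9045·0 + 0.0000·0 = 0.0000.
u_2 = c_2 + 0.0000·q_1 = (2.0000, -2.0000, 0.0000, 0.0000).
‖u_2‖ = 2.8284, so q_2 = (0.7071, -0.7071, 0.0000, 0.0000).
q_1·c_3 = 0.3015·2 + 0.3015·0 + 0.9045·1 + 0.0000·1 = 1.5076; q_2·c_3 = 0.7071·2 + (-0.7071)·0 + 0.0000·1 + 0.0000·1 = 1.4142.
u_3 = c_3 − 1.5076·q_1 − 1.4142·q_2 = (0.5455, 0.5455, -0.3636, 1.0000).
‖u_3‖ = 1.3143, so q_3 = (0.4150, 0.4150, -0.2767, 0.7609).

Q = [[0.3015, 0.7071, 0.4150], [0.3015, -0.7071, 0.4150], [0.9045, 0.0000, -0.2767], [0.0000, 0.0000, 0.7609]], R = [[3.3166, 0.0000, 1.5076], [0.0000, 2.8284, 1.4142], [0.0000, 0.0000, 1.3143]]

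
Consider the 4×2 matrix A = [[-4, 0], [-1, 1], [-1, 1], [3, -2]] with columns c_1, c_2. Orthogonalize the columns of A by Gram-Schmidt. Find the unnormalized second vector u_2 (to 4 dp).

u_2 = (-1.1852, 0.7037, 0.7037, -1.1111)

c_1 = (-4, -1, -1, 3); ‖c_1‖ = 5.1962, so q_1 = (-0.7698, -0.1925, -0.1925, 0.5774).
q_1·c_2 = (-0.7698)·0 + (-0.1925)·1 + (-0.1925)·1 + 0.5774·(-2) = -1.5396.
u_2 = c_2 + 1.5396·q_1 = (-1.1852, 0.7037, 0.7037, -1.1111).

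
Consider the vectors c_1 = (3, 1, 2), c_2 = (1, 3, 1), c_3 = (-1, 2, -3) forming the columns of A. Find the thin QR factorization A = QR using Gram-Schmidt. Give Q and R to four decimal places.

q_1 = c_1/‖c_1‖ = (3, 1, 2)/3.7417 = (0.8018, 0.2673, 0.5345).
r_{12} = q_1·c_2 = 2.1381.
u_2 = c_2 − 2.1381·q_1 = (-0.7143, 2.4286, -0.1429).
‖u_2‖ = 2.5355, so q_2 = (-0.2817, 0.9578, -0.0563).
r_{13} = q_1·c_3 = -1.8708; r_{23} = q_2·c_3 = 2.3664.
u_3 = c_3 + 1.8708·q_1 − 2.3664·q_2 = (1.1667, 0.2333, -1.8667).
‖u_3‖ = 2.2136, so q_3 = (0.5270, 0.1054, -0.8433).

Q = [[0.8018, -0.2817, 0.5270], [0.2673, 0.9578, 0.1054], [0.5345, -0.0563, -0.8433]], R = [[3.7417, 2.1381, -1.8708], [0.0000, 2.5355, 2.3664], [0.0000, 0.0000, 2.2136]]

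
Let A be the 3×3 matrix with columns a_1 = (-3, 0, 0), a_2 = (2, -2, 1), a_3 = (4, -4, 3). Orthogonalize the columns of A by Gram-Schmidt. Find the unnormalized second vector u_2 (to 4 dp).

u_2 = (0.0000, -2.0000, 1.0000)

a_1 = (-3, 0, 0); ‖a_1‖ = 3.0000, so q_1 = (-1.0000, 0.0000, 0.0000).
q_1·a_2 = (-1.0000)·2 + 0.0000·(-2) + 0.0000·1 = -2.0000.
u_2 = a_2 + 2.0000·q_1 = (0.0000, -2.0000, 1.0000).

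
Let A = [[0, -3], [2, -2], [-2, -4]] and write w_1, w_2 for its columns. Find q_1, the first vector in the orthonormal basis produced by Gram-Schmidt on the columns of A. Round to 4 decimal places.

q_1 = (0.0000, 0.7071, -0.7071)

w_1 = (0, 2, -2); ‖w_1‖ = 2.8284, so q_1 = (0.0000, 0.7071, -0.7071).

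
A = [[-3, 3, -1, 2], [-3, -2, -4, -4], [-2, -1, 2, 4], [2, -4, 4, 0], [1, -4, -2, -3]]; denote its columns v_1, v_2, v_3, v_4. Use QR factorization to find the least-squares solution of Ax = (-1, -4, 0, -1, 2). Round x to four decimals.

q_1 = v_1/‖v_1‖ = (-3, -3, -2, 2, 1)/5.1962 = (-0.5774, -0.5774, -0.3849, 0.3849, 0.1925).
r_{12} = q_1·v_2 = -2.5019.
u_2 = v_2 + 2.5019·q_1 = (1.5556, -3.4444, -1.9630, -3.0370, -3.5185).
‖u_2‖ = 6.3040, so q_2 = (0.2468, -0.5464, -0.3114, -0.4818, -0.5581).
r_{13} = q_1·v_3 = 3.2717; r_{23} = q_2·v_3 = 0.5053.
u_3 = v_3 − 3.2717·q_1 − 0.5053·q_2 = (0.7642, -1.8350, 3.4166, 2.9842, -2.3476).
‖u_3‖ = 5.4810, so q_3 = (0.1394, -0.3348, 0.6234, 0.5445, -0.4283).
r_{14} = q_1·v_4 = -0.9623; r_{24} = q_2·v_4 = 3.1079; r_{34} = q_3·v_4 = 5.3965.
u_4 = v_4 + 0.9623·q_1 − 3.1079·q_2 − 5.3965·q_3 = (-0.0749, -1.0507, 1.2335, -1.0705, 1.2313).
‖u_4‖ = 2.3006, so q_4 = (-0.0326, -0.4567, 0.5361, -0.4653, 0.5352).
Qᵀb = (2.8868, 1.3043, -0.2013, 3.3950).
Back-substitute: x_4 = 3.3950/2.3006 = 1.4757.
x_3 = (-0.2013 − 5.3965·1.4757)/5.4810 = -1.4896.
x_2 = (1.3043 − 0.5053·(-1.4896) − 3.1079·1.4757)/6.3040 = -0.4012.
x_1 = (2.8868 + 2.5019·(-0.4012) − 3.2717·(-1.4896) + 0.9623·1.4757)/5.1962 = 1.5736.

x = (1.5736, -0.4012, -1.4896, 1.4757)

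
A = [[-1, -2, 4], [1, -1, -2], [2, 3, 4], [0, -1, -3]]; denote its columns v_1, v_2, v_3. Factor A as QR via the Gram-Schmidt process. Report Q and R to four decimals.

v_1 = (-1, 1, 2, 0); ‖v_1‖ = 2.4495, so e_1 = (-0.4082, 0.4082, 0.8165, 0.0000).
e_1·v_2 = (-0.4082)·(-2) + 0.4082·(-1) + 0.8165·3 + 0.0000·(-1) = 2.8577.
u_2 = v_2 − 2.8577·e_1 = (-0.8333, -2.1667, 0.6667, -1.0000).
‖u_2‖ = 2.6141, so e_2 = (-0.3188, -0.8288, 0.2550, -0.3825).
e_1·v_3 = (-0.4082)·4 + 0.4082·(-2) + 0.8165·4 + 0.0000·(-3) = 0.8165; e_2·v_3 = (-0.3188)·4 + (-0.8288)·(-2) + 0.2550·4 + (-0.3825)·(-3) = 2.5503.
u_3 = v_3 − 0.8165·e_1 − 2.5503·e_2 = (5.1463, -0.2195, 2.6829, -2.0244).
‖u_3‖ = 6.1506, so e_3 = (0.8367, -0.0357, 0.4362, -0.3291).

Q = [[-0.4082, -0.3188, 0.8367], [0.4082, -0.8288, -0.0357], [0.8165, 0.2550, 0.4362], [0.0000, -0.3825, -0.3291]], R = [[2.4495, 2.8577, 0.8165], [0.0000, 2.6141, 2.5503], [0.0000, 0.0000, 6.1506]]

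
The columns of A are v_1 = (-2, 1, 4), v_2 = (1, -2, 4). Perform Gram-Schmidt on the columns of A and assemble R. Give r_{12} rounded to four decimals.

r_{12} = 2.6186

e_1 = v_1/‖v_1‖ = (-2, 1, 4)/4.5826 = (-0.4364, 0.2182, 0.8729).
r_{12} = e_1·v_2 = 2.6186.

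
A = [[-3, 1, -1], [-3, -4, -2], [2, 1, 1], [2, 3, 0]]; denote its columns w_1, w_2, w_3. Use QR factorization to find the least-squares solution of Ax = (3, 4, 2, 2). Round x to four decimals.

x = (0.4545, 0.3636, -2.8182)

w_1 = (-3, -3, 2, 2); ‖w_1‖ = 5.0990, so q_1 = (-0.5883, -0.5883, 0.3922, 0.3922).
q_1·w_2 = (-0.5883)·1 + (-0.5883)·(-4) + 0.3922·1 + 0.3922·3 = 3.3340.
u_2 = w_2 − 3.3340·q_1 = (2.9615, -2.0385, -0.3077, 1.6923).
‖u_2‖ = 3.9856, so q_2 = (0.7431, -0.5115, -0.0772, 0.4246).
q_1·w_3 = (-0.5883)·(-1) + (-0.5883)·(-2) + 0.3922·1 + 0.3922·0 = 2.1573; q_2·w_3 = 0.7431·(-1) + (-0.5115)·(-2) + (-0.0772)·1 + 0.4246·0 = 0.2027.
u_3 = w_3 − 2.1573·q_1 − 0.2027·q_2 = (0.1186, -0.6271, 0.1695, -0.9322).
‖u_3‖ = 1.1424, so q_3 = (0.1039, -0.5489, 0.1484, -0.8160).
Qᵀb = (-2.5495, 0.8782, -3.2195).
Back-substitute: x_3 = -3.2195/1.1424 = -2.8182.
x_2 = (0.8782 − 0.2027·(-2.8182))/3.9856 = 0.3636.
x_1 = (-2.5495 − 3.3340·0.3636 − 2.1573·(-2.8182))/5.0990 = 0.4545.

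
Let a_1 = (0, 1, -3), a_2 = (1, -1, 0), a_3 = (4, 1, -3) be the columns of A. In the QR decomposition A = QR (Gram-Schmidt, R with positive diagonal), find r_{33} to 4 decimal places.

r_{33} = 2.7530

q_1 = a_1/‖a_1‖ = (0, 1, -3)/3.1623 = (0.0000, 0.3162, -0.9487).
r_{12} = q_1·a_2 = -0.3162.
u_2 = a_2 + 0.3162·q_1 = (1.0000, -0.9000, -0.3000).
‖u_2‖ = 1.3784, so q_2 = (0.7255, -0.6529, -0.2176).
r_{13} = q_1·a_3 = 3.1623; r_{23} = q_2·a_3 = 2.9019.
u_3 = a_3 − 3.1623·q_1 − 2.9019·q_2 = (1.8947, 1.8947, 0.6316).
r_{33} = ‖u_3‖ = 2.7530.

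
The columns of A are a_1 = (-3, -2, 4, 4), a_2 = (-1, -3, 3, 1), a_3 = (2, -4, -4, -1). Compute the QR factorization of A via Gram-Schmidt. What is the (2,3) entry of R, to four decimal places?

a_1 = (-3, -2, 4, 4); ‖a_1‖ = 6.7082, so e_1 = (-0.4472, -0.2981, 0.5963, 0.5963).
e_1·a_2 = (-0.4472)·(-1) + (-0.2981)·(-3) + 0.5963·3 + 0.5963·1 = 3.7268.
u_2 = a_2 − 3.7268·e_1 = (0.6667, -1.8889, 0.7778, -1.2222).
‖u_2‖ = 2.4721, so e_2 = (0.2697, -0.7641, 0.3146, -0.4944).
r_{23} = e_2·a_3 = 2.8316.

r_{23} = 2.8316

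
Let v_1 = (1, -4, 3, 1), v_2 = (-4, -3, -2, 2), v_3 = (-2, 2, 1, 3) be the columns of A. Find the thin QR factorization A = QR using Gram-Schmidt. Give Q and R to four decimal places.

v_1 = (1, -4, 3, 1); ‖v_1‖ = 5.1962, so e_1 = (0.1925, -0.7698, 0.5774, 0.1925).
e_1·v_2 = 0.1925·(-4) + (-0.7698)·(-3) + 0.5774·(-2) + 0.1925·2 = 0.7698.
u_2 = v_2 − 0.7698·e_1 = (-4.1481, -2.4074, -2.4444, 1.8519).
‖u_2‖ = 5.6928, so e_2 = (-0.7287, -0.4229, -0.4294, 0.3253).
e_1·v_3 = 0.1925·(-2) + (-0.7698)·2 + 0.5774·1 + 0.1925·3 = -0.7698; e_2·v_3 = (-0.7287)·(-2) + (-0.4229)·2 + (-0.4294)·1 + 0.3253·3 = 1.1581.
u_3 = v_3 + 0.7698·e_1 − 1.1581·e_2 = (-1.0080, 1.8971, 1.9417, 2.7714).
‖u_3‖ = 4.0083, so e_3 = (-0.2515, 0.4733, 0.4844, 0.6914).

Q = [[0.1925, -0.7287, -0.2515], [-0.7698, -0.4229, 0.4733], [0.5774, -0.4294, 0.4844], [0.1925, 0.3253, 0.6914]], R = [[5.1962, 0.7698, -0.7698], [0.0000, 5.6928, 1.1581], [0.0000, 0.0000, 4.0083]]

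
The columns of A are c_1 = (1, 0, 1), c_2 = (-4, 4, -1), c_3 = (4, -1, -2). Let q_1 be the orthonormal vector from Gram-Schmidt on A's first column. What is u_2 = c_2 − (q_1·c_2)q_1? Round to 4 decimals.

u_2 = (-1.5000, 4.0000, 1.5000)

c_1 = (1, 0, 1); ‖c_1‖ = 1.4142, so q_1 = (0.7071, 0.0000, 0.7071).
q_1·c_2 = 0.7071·(-4) + 0.0000·4 + 0.7071·(-1) = -3.5355.
u_2 = c_2 + 3.5355·q_1 = (-1.5000, 4.0000, 1.5000).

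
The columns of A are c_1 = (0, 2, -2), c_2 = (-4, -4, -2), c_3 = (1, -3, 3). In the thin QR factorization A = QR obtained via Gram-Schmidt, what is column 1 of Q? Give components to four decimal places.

e_1 = c_1/‖c_1‖ = (0, 2, -2)/2.8284 = (0.0000, 0.7071, -0.7071).

e_1 = (0.0000, 0.7071, -0.7071)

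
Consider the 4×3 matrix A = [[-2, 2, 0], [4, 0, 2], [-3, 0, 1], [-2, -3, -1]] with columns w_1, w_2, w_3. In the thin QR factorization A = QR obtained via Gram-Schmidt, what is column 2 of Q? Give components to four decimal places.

q_2 = (0.5911, -0.0676, 0.0507, -0.8022)

w_1 = (-2, 4, -3, -2); ‖w_1‖ = 5.7446, so q_1 = (-0.3482, 0.6963, -0.5222, -0.3482).
q_1·w_2 = (-0.3482)·2 + 0.6963·0 + (-0.5222)·0 + (-0.3482)·(-3) = 0.3482.
u_2 = w_2 − 0.3482·q_1 = (2.1212, -0.2424, 0.1818, -2.8788).
‖u_2‖ = 3.5887, so q_2 = (0.5911, -0.0676, 0.0507, -0.8022).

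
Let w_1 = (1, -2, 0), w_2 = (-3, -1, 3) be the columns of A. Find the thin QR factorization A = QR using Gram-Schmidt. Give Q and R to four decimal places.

q_1 = w_1/‖w_1‖ = (1, -2, 0)/2.2361 = (0.4472, -0.8944, 0.0000).
r_{12} = q_1·w_2 = -0.4472.
u_2 = w_2 + 0.4472·q_1 = (-2.8000, -1.4000, 3.0000).
‖u_2‖ = 4.3359, so q_2 = (-0.6458, -0.3229, 0.6919).

Q = [[0.4472, -0.6458], [-0.8944, -0.3229], [0.0000, 0.6919]], R = [[2.2361, -0.4472], [0.0000, 4.3359]]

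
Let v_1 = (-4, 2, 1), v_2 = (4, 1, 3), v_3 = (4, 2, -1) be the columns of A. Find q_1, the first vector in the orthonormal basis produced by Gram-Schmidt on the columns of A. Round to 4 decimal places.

v_1 = (-4, 2, 1); ‖v_1‖ = 4.5826, so q_1 = (-0.8729, 0.4364, 0.2182).

q_1 = (-0.8729, 0.4364, 0.2182)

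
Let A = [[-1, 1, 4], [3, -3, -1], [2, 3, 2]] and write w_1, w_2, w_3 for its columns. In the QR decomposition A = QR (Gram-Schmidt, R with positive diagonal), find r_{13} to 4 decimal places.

r_{13} = -0.8018

w_1 = (-1, 3, 2); ‖w_1‖ = 3.7417, so e_1 = (-0.2673, 0.8018, 0.5345).
r_{13} = e_1·w_3 = -0.8018.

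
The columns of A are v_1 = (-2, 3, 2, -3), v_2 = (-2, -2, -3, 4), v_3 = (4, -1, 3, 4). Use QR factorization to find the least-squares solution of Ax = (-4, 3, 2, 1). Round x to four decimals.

x = (1.9377, 1.1579, 0.5425)

e_1 = v_1/‖v_1‖ = (-2, 3, 2, -3)/5.0990 = (-0.3922, 0.5883, 0.3922, -0.5883).
r_{12} = e_1·v_2 = -3.9223.
u_2 = v_2 + 3.9223·e_1 = (-3.5385, 0.3077, -1.4615, 1.6923).
‖u_2‖ = 4.1971, so e_2 = (-0.8431, 0.0733, -0.3482, 0.4032).
r_{13} = e_1·v_3 = -3.3340; r_{23} = e_2·v_3 = -2.8775.
u_3 = v_3 + 3.3340·e_1 + 2.8775·e_2 = (0.2664, 1.1725, 3.3057, 3.1987).
‖u_3‖ = 4.7545, so e_3 = (0.0560, 0.2466, 0.6953, 0.6728).
Qᵀb = (3.5301, 3.2990, 2.5791).
Back-substitute: x_3 = 2.5791/4.7545 = 0.5425.
x_2 = (3.2990 + 2.8775·0.5425)/4.1971 = 1.1579.
x_1 = (3.5301 + 3.9223·1.1579 + 3.3340·0.5425)/5.0990 = 1.9377.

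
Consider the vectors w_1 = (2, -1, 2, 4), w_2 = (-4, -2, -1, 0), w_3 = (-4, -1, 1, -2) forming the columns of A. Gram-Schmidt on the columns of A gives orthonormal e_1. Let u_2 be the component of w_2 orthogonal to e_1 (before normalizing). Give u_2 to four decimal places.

w_1 = (2, -1, 2, 4); ‖w_1‖ = 5.0000, so e_1 = (0.4000, -0.2000, 0.4000, 0.8000).
e_1·w_2 = 0.4000·(-4) + (-0.2000)·(-2) + 0.4000·(-1) + 0.8000·0 = -1.6000.
u_2 = w_2 + 1.6000·e_1 = (-3.3600, -2.3200, -0.3600, 1.2800).

u_2 = (-3.3600, -2.3200, -0.3600, 1.2800)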